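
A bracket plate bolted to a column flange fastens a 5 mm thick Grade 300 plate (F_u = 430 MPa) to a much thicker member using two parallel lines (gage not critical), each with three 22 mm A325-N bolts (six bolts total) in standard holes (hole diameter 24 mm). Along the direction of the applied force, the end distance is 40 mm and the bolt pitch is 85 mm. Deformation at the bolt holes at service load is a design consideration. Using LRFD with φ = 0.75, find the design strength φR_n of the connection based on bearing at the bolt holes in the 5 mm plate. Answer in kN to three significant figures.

449 kN

Per bolt r_n = 1.2 l_c t F_u ≤ 2.4 d t F_u; upper limit = 2.4 × 22 × 5 × 430 / 1000 = 113.5 kN.
Edge bolt: l_c = 40 − 24/2 = 28 mm → 1.2 × 28 × 5 × 430 / 1000 = 72.24 → r_n = 72.24 kN.
Interior bolts: l_c = 85 − 24 = 61 mm → 1.2 × 61 × 5 × 430 / 1000 = 157.4 → r_n = 113.5 kN.
R_n = 2 × 72.24 + 4 × 113.5 = 598.6 kN.
Design strength φR_n = 0.75 × 598.6 = 449 kN.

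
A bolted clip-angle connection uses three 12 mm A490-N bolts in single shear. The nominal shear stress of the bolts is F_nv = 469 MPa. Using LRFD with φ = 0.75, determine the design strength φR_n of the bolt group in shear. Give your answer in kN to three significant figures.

A_b = π × 12² / 4 = 113.1 mm².
R_n = F_nv · A_b · n · n_s = 469 × 113.1 × 3 × 1 / 1000 = 159.1 kN.
Design strength φR_n = 0.75 × 159.1 = 119 kN.

119 kN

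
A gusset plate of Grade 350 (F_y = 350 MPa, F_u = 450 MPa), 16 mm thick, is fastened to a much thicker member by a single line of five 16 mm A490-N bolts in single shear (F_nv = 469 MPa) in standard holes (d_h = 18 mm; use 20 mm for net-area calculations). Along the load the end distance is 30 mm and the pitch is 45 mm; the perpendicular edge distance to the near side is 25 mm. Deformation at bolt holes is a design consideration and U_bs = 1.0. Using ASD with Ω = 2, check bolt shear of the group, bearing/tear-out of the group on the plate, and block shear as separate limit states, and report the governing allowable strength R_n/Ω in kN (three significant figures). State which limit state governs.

236 kN (bolt shear governs)

Bolt shear: A_b = π·16²/4 = 201.1 mm²; R_n = 469 × 201.1 × 5 × 1 / 1000 = 471.5 kN → 471.5 / 2 = 236 kN.
Bearing: edge l_c = 21, r_n = 181.4 kN; interior l_c = 27, r_n = 233.3 kN; R_n = 181.4 + 4·233.3 = 1115 kN → 557 kN.
Block shear: A_gv = 3360, A_nv = 1920, A_nt = 240 mm²; R_n = min(0.6F_uA_nv, 0.6F_yA_gv) + U_bs·F_u·A_nt = 626.4 kN → 313 kN.
Bolt shear governs: 236 kN.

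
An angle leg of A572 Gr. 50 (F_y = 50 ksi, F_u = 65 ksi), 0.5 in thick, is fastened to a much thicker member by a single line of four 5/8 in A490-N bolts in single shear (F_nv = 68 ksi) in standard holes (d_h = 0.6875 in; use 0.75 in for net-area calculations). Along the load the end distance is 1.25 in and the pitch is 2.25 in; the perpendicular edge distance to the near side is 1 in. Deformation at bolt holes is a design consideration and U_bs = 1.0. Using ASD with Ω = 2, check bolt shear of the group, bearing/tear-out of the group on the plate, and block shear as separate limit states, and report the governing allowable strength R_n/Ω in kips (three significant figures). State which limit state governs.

Bolt shear: A_b = π·0.625²/4 = 0.3068 in²; R_n = 68 × 0.3068 × 4 × 1 = 83.45 kips → 83.45 / 2 = 41.7 kips.
Bearing: edge l_c = 0.9062, r_n = 35.34 kips; interior l_c = 1.562, r_n = 48.75 kips; R_n = 35.34 + 3·48.75 = 181.6 kips → 90.8 kips.
Block shear: A_gv = 4, A_nv = 2.688, A_nt = 0.3125 in²; R_n = min(0.6F_uA_nv, 0.6F_yA_gv) + U_bs·F_u·A_nt = 125.1 kips → 62.6 kips.
Bolt shear governs: 41.7 kips.

41.7 kips (bolt shear governs)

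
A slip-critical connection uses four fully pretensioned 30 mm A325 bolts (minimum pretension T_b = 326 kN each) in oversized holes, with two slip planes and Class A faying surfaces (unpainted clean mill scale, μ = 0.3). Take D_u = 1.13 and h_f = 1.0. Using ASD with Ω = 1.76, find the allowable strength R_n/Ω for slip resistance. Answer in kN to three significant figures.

R_n = μ · D_u · h_f · T_b · n_s · n_b = 0.3 × 1.13 × 1.0 × 326 × 2 × 4 = 884.1 kN.
Allowable strength R_n/Ω = 884.1 / 1.76 = 502 kN.

502 kN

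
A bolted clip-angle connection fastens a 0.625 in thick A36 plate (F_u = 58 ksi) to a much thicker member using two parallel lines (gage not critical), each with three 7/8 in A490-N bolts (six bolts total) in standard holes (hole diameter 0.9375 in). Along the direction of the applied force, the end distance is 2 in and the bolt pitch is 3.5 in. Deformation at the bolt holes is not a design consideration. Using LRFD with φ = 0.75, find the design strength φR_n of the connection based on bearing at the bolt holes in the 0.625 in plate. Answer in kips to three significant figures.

410 kips

Per bolt r_n = 1.5 l_c t F_u ≤ 3.0 d t F_u; upper limit = 3.0 × 0.875 × 0.625 × 58 = 95.16 kips.
Edge bolt: l_c = 2 − 0.9375/2 = 1.531 in → 1.5 × 1.531 × 0.625 × 58 = 83.26 → r_n = 83.26 kips.
Interior bolts: l_c = 3.5 − 0.9375 = 2.562 in → 1.5 × 2.562 × 0.625 × 58 = 139.3 → r_n = 95.16 kips.
R_n = 2 × 83.26 + 4 × 95.16 = 547.1 kips.
Design strength φR_n = 0.75 × 547.1 = 410 kips.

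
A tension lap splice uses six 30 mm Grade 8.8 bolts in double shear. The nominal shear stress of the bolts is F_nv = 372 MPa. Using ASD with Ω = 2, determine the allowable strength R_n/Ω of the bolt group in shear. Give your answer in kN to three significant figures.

A_b = π × 30² / 4 = 706.9 mm².
R_n = F_nv · A_b · n · n_s = 372 × 706.9 × 6 × 2 / 1000 = 3155 kN.
Allowable strength R_n/Ω = 3155 / 2 = 1580 kN.

1580 kN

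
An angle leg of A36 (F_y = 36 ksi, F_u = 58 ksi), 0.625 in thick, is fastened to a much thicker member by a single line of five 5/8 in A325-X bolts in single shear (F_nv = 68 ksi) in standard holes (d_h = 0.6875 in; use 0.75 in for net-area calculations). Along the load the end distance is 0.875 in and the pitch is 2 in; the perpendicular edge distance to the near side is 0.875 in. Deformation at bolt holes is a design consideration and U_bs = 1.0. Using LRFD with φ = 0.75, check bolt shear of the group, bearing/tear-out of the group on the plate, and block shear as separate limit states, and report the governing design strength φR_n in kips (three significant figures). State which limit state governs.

78.2 kips (bolt shear governs)

Bolt shear: A_b = π·0.625²/4 = 0.3068 in²; R_n = 68 × 0.3068 × 5 × 1 = 104.3 kips → 0.75 × 104.3 = 78.2 kips.
Bearing: edge l_c = 0.5312, r_n = 23.11 kips; interior l_c = 1.312, r_n = 54.38 kips; R_n = 23.11 + 4·54.38 = 240.6 kips → 180 kips.
Block shear: A_gv = 5.547, A_nv = 3.438, A_nt = 0.3125 in²; R_n = min(0.6F_uA_nv, 0.6F_yA_gv) + U_bs·F_u·A_nt = 137.8 kips → 103 kips.
Bolt shear governs: 78.2 kips.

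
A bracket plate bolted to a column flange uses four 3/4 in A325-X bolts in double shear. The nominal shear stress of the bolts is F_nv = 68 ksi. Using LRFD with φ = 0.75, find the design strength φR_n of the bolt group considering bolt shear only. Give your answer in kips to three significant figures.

A_b = π × 0.75² / 4 = 0.4418 in².
R_n = F_nv · A_b · n · n_s = 68 × 0.4418 × 4 × 2 = 240.3 kips.
Design strength φR_n = 0.75 × 240.3 = 180 kips.

180 kips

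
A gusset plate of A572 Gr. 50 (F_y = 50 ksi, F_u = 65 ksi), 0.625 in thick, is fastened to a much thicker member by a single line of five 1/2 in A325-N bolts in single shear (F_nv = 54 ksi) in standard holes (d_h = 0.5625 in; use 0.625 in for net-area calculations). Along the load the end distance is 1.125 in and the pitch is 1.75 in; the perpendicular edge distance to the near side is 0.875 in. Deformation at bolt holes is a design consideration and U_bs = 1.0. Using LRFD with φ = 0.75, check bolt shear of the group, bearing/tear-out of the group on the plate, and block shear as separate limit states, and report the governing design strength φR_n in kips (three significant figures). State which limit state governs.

Bolt shear: A_b = π·0.5²/4 = 0.1963 in²; R_n = 54 × 0.1963 × 5 × 1 = 53.01 kips → 0.75 × 53.01 = 39.8 kips.
Bearing: edge l_c = 0.8438, r_n = 41.13 kips; interior l_c = 1.188, r_n = 48.75 kips; R_n = 41.13 + 4·48.75 = 236.1 kips → 177 kips.
Block shear: A_gv = 5.078, A_nv = 3.32, A_nt = 0.3516 in²; R_n = min(0.6F_uA_nv, 0.6F_yA_gv) + U_bs·F_u·A_nt = 152.3 kips → 114 kips.
Bolt shear governs: 39.8 kips.

39.8 kips (bolt shear governs)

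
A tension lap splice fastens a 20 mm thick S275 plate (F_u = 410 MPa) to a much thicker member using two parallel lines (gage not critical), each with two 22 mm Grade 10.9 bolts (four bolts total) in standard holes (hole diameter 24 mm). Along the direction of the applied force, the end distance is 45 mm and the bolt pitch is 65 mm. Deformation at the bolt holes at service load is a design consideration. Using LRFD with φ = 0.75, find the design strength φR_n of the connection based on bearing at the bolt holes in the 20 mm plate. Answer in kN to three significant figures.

1090 kN

Per bolt r_n = 1.2 l_c t F_u ≤ 2.4 d t F_u; upper limit = 2.4 × 22 × 20 × 410 / 1000 = 433 kN.
Edge bolt: l_c = 45 − 24/2 = 33 mm → 1.2 × 33 × 20 × 410 / 1000 = 324.7 → r_n = 324.7 kN.
Interior bolts: l_c = 65 − 24 = 41 mm → 1.2 × 41 × 20 × 410 / 1000 = 403.4 → r_n = 403.4 kN.
R_n = 2 × 324.7 + 2 × 403.4 = 1456 kN.
Design strength φR_n = 0.75 × 1456 = 1090 kN.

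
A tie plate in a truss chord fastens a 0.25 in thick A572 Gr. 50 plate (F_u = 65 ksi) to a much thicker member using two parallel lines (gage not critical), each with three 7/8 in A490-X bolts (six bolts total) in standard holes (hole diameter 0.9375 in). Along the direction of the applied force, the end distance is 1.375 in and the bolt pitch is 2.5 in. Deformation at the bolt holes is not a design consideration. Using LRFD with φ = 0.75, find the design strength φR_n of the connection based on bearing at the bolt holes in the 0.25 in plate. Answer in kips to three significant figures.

Per bolt r_n = 1.5 l_c t F_u ≤ 3.0 d t F_u; upper limit = 3.0 × 0.875 × 0.25 × 65 = 42.66 kips.
Edge bolt: l_c = 1.375 − 0.9375/2 = 0.9062 in → 1.5 × 0.9062 × 0.25 × 65 = 22.09 → r_n = 22.09 kips.
Interior bolts: l_c = 2.5 − 0.9375 = 1.562 in → 1.5 × 1.562 × 0.25 × 65 = 38.09 → r_n = 38.09 kips.
R_n = 2 × 22.09 + 4 × 38.09 = 196.5 kips.
Design strength φR_n = 0.75 × 196.5 = 147 kips.

147 kips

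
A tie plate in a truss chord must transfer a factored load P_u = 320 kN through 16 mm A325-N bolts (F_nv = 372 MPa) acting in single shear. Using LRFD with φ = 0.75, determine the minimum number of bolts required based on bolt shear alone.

A_b = π·16²/4 = 201.1 mm².
Per-bolt design strength φR_n = 0.75 × 372 × 201.1 × 1 / 1000 = 56.1 kN.
n ≥ 320 / 56.1 = 5.704 → use 6 bolts.

6 bolts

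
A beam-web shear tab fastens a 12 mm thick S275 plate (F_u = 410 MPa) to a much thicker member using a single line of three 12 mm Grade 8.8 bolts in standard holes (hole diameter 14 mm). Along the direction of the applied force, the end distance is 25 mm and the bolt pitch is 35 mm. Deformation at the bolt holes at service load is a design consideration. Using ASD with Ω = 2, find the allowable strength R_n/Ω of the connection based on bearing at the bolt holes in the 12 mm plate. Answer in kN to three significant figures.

177 kN

Per bolt r_n = 1.2 l_c t F_u ≤ 2.4 d t F_u; upper limit = 2.4 × 12 × 12 × 410 / 1000 = 141.7 kN.
Edge bolt: l_c = 25 − 14/2 = 18 mm → 1.2 × 18 × 12 × 410 / 1000 = 106.3 → r_n = 106.3 kN.
Interior bolts: l_c = 35 − 14 = 21 mm → 1.2 × 21 × 12 × 410 / 1000 = 124 → r_n = 124 kN.
R_n = 1 × 106.3 + 2 × 124 = 354.2 kN.
Allowable strength R_n/Ω = 354.2 / 2 = 177 kN.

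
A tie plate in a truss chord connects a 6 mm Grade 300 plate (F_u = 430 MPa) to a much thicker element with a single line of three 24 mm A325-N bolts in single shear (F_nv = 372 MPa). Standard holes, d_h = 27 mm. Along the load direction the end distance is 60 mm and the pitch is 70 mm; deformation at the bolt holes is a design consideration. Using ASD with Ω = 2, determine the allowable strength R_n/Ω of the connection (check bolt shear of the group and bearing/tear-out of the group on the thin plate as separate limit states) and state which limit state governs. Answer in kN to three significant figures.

Bolt shear: A_b = π·24²/4 = 452.4 mm²; R_n = 372 × 452.4 × 3 × 1 / 1000 = 504.9 kN → 504.9 / 2 = 252 kN.
Bearing (1.2 l_c t F_u ≤ 2.4 d t F_u): upper limit = 2.4·24·6·430 / 1000 = 148.6 kN.
  Edge l_c = 60 − 27/2 = 46.5 → r_n = 144 kN; interior l_c = 70 − 27 = 43 → r_n = 133.1 kN.
  R_n,bearing = 1·144 + 2·133.1 = 410.2 kN → 410.2 / 2 = 205 kN.
Bearing governs: 205 kN.

205 kN (bearing governs)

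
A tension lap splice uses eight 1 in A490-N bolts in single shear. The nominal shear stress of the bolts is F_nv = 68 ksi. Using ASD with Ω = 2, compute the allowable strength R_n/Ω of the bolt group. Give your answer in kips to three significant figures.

214 kips

A_b = π × 1² / 4 = 0.7854 in².
R_n = F_nv · A_b · n · n_s = 68 × 0.7854 × 8 × 1 = 427.3 kips.
Allowable strength R_n/Ω = 427.3 / 2 = 214 kips.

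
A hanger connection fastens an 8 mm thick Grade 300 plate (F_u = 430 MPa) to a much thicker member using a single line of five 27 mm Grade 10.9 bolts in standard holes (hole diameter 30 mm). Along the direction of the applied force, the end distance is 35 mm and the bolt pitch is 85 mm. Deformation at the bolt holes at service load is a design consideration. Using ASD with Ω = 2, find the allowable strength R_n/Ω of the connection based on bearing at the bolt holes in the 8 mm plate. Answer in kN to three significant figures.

487 kN

Per bolt r_n = 1.2 l_c t F_u ≤ 2.4 d t F_u; upper limit = 2.4 × 27 × 8 × 430 / 1000 = 222.9 kN.
Edge bolt: l_c = 35 − 30/2 = 20 mm → 1.2 × 20 × 8 × 430 / 1000 = 82.56 → r_n = 82.56 kN.
Interior bolts: l_c = 85 − 30 = 55 mm → 1.2 × 55 × 8 × 430 / 1000 = 227 → r_n = 222.9 kN.
R_n = 1 × 82.56 + 4 × 222.9 = 974.2 kN.
Allowable strength R_n/Ω = 974.2 / 2 = 487 kN.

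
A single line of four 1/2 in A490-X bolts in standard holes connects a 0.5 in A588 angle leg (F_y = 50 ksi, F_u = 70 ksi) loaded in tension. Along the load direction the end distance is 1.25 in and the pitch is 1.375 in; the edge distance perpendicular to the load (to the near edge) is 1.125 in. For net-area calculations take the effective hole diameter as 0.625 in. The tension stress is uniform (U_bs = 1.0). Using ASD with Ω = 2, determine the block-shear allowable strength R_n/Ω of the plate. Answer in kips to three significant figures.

47.7 kips

Shear plane L_v = 1.25 + 3·1.375 = 5.375 in; A_gv = 5.375 × 0.5 = 2.688 in².
A_nv = (5.375 − 3.5·0.625) × 0.5 = 1.594 in².
A_nt = (1.125 − 0.5·0.625) × 0.5 = 0.4062 in².
0.6 F_u A_nv = 66.94 kips; 0.6 F_y A_gv = 80.62 kips → shear rupture governs the shear term.
R_n = 66.94 + 1.0 × 70 × 0.4062 = 95.38 kips.
Allowable strength R_n/Ω = 95.38 / 2 = 47.7 kips.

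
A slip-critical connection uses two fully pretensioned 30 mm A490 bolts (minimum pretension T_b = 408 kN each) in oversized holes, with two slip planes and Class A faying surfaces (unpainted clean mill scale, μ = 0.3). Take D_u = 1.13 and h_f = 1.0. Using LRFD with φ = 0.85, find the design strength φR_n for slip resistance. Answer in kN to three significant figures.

470 kN

R_n = μ · D_u · h_f · T_b · n_s · n_b = 0.3 × 1.13 × 1.0 × 408 × 2 × 2 = 553.2 kN.
Design strength φR_n = 0.85 × 553.2 = 470 kN.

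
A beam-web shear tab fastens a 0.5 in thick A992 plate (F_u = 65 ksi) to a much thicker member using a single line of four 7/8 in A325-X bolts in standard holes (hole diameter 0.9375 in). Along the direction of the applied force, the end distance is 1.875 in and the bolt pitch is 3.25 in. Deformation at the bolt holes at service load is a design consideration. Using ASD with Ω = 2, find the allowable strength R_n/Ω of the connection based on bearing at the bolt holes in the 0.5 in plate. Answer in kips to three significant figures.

Per bolt r_n = 1.2 l_c t F_u ≤ 2.4 d t F_u; upper limit = 2.4 × 0.875 × 0.5 × 65 = 68.25 kips.
Edge bolt: l_c = 1.875 − 0.9375/2 = 1.406 in → 1.2 × 1.406 × 0.5 × 65 = 54.84 → r_n = 54.84 kips.
Interior bolts: l_c = 3.25 − 0.9375 = 2.312 in → 1.2 × 2.312 × 0.5 × 65 = 90.19 → r_n = 68.25 kips.
R_n = 1 × 54.84 + 3 × 68.25 = 259.6 kips.
Allowable strength R_n/Ω = 259.6 / 2 = 130 kips.

130 kips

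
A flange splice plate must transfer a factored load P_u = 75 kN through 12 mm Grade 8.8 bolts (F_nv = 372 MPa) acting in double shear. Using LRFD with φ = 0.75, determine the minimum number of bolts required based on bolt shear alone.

A_b = π·12²/4 = 113.1 mm².
Per-bolt design strength φR_n = 0.75 × 372 × 113.1 × 2 / 1000 = 63.11 kN.
n ≥ 75 / 63.11 = 1.188 → use 2 bolts.

2 bolts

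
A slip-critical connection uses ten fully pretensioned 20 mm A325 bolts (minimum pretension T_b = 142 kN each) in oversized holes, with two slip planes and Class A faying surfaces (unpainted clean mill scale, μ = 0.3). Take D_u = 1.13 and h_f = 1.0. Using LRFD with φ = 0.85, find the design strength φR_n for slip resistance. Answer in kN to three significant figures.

R_n = μ · D_u · h_f · T_b · n_s · n_b = 0.3 × 1.13 × 1.0 × 142 × 2 × 10 = 962.8 kN.
Design strength φR_n = 0.85 × 962.8 = 818 kN.

818 kN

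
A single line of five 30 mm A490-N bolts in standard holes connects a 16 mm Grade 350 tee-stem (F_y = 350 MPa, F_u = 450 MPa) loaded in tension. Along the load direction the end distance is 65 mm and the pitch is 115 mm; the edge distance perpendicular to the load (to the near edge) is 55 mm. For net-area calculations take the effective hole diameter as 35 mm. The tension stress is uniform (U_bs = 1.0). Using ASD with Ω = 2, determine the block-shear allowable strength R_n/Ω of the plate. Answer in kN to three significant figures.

929 kN

Shear plane L_v = 65 + 4·115 = 525 mm; A_gv = 525 × 16 = 8400 mm².
A_nv = (525 − 4.5·35) × 16 = 5880 mm².
A_nt = (55 − 0.5·35) × 16 = 600 mm².
0.6 F_u A_nv = 1588 kN; 0.6 F_y A_gv = 1764 kN → shear rupture governs the shear term.
R_n = 1588 + 1.0 × 450 × 600 / 1000 = 1858 kN.
Allowable strength R_n/Ω = 1858 / 2 = 929 kN.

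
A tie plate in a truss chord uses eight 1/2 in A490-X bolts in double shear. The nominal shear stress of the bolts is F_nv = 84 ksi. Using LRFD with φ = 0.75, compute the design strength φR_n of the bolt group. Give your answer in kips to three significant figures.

A_b = π × 0.5² / 4 = 0.1963 in².
R_n = F_nv · A_b · n · n_s = 84 × 0.1963 × 8 × 2 = 263.9 kips.
Design strength φR_n = 0.75 × 263.9 = 198 kips.

198 kips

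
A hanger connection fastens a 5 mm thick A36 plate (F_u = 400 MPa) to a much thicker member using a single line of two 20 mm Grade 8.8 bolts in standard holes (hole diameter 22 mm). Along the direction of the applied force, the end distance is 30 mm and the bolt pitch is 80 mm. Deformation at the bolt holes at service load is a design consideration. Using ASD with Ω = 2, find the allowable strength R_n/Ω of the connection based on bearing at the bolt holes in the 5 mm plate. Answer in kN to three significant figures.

70.8 kN

Per bolt r_n = 1.2 l_c t F_u ≤ 2.4 d t F_u; upper limit = 2.4 × 20 × 5 × 400 / 1000 = 96 kN.
Edge bolt: l_c = 30 − 22/2 = 19 mm → 1.2 × 19 × 5 × 400 / 1000 = 45.6 → r_n = 45.6 kN.
Interior bolts: l_c = 80 − 22 = 58 mm → 1.2 × 58 × 5 × 400 / 1000 = 139.2 → r_n = 96 kN.
R_n = 1 × 45.6 + 1 × 96 = 141.6 kN.
Allowable strength R_n/Ω = 141.6 / 2 = 70.8 kN.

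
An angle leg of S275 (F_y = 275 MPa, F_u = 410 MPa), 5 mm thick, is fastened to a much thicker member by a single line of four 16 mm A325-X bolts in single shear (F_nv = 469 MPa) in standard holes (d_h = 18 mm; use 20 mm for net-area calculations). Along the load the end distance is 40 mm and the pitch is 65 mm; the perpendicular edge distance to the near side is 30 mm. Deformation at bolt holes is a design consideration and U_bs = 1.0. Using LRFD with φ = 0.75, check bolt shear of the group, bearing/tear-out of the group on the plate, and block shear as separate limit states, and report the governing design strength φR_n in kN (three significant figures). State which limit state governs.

176 kN (block shear governs)

Bolt shear: A_b = π·16²/4 = 201.1 mm²; R_n = 469 × 201.1 × 4 × 1 / 1000 = 377.2 kN → 0.75 × 377.2 = 283 kN.
Bearing: edge l_c = 31, r_n = 76.26 kN; interior l_c = 47, r_n = 78.72 kN; R_n = 76.26 + 3·78.72 = 312.4 kN → 234 kN.
Block shear: A_gv = 1175, A_nv = 825, A_nt = 100 mm²; R_n = min(0.6F_uA_nv, 0.6F_yA_gv) + U_bs·F_u·A_nt = 234.9 kN → 176 kN.
Block shear governs: 176 kN.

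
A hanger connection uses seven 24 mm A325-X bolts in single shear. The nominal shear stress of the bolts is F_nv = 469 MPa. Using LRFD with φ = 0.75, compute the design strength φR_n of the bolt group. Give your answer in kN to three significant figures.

1110 kN

A_b = π × 24² / 4 = 452.4 mm².
R_n = F_nv · A_b · n · n_s = 469 × 452.4 × 7 × 1 / 1000 = 1485 kN.
Design strength φR_n = 0.75 × 1485 = 1110 kN.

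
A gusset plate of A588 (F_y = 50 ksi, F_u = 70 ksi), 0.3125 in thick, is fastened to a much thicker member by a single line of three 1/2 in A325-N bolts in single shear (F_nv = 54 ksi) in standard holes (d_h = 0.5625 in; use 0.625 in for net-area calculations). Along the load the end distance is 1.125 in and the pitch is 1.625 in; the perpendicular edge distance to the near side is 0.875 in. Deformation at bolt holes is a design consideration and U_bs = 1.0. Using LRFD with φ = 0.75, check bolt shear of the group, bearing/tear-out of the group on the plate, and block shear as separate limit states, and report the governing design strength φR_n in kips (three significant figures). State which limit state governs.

23.9 kips (bolt shear governs)

Bolt shear: A_b = π·0.5²/4 = 0.1963 in²; R_n = 54 × 0.1963 × 3 × 1 = 31.81 kips → 0.75 × 31.81 = 23.9 kips.
Bearing: edge l_c = 0.8438, r_n = 22.15 kips; interior l_c = 1.062, r_n = 26.25 kips; R_n = 22.15 + 2·26.25 = 74.65 kips → 56 kips.
Block shear: A_gv = 1.367, A_nv = 0.8789, A_nt = 0.1758 in²; R_n = min(0.6F_uA_nv, 0.6F_yA_gv) + U_bs·F_u·A_nt = 49.22 kips → 36.9 kips.
Bolt shear governs: 23.9 kips.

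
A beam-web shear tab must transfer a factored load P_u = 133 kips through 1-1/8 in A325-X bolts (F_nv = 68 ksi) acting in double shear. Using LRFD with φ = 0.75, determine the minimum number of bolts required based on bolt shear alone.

2 bolts

A_b = π·1.125²/4 = 0.994 in².
Per-bolt design strength φR_n = 0.75 × 68 × 0.994 × 2 = 101.4 kips.
n ≥ 133 / 101.4 = 1.312 → use 2 bolts.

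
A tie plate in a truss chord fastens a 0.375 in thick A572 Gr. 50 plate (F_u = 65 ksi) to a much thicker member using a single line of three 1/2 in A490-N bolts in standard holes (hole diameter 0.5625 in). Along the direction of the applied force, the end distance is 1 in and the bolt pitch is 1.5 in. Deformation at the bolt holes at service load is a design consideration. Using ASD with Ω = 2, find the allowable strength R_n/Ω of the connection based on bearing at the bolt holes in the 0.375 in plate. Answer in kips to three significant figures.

Per bolt r_n = 1.2 l_c t F_u ≤ 2.4 d t F_u; upper limit = 2.4 × 0.5 × 0.375 × 65 = 29.25 kips.
Edge bolt: l_c = 1 − 0.5625/2 = 0.7188 in → 1.2 × 0.7188 × 0.375 × 65 = 21.02 → r_n = 21.02 kips.
Interior bolts: l_c = 1.5 − 0.5625 = 0.9375 in → 1.2 × 0.9375 × 0.375 × 65 = 27.42 → r_n = 27.42 kips.
R_n = 1 × 21.02 + 2 × 27.42 = 75.87 kips.
Allowable strength R_n/Ω = 75.87 / 2 = 37.9 kips.

37.9 kips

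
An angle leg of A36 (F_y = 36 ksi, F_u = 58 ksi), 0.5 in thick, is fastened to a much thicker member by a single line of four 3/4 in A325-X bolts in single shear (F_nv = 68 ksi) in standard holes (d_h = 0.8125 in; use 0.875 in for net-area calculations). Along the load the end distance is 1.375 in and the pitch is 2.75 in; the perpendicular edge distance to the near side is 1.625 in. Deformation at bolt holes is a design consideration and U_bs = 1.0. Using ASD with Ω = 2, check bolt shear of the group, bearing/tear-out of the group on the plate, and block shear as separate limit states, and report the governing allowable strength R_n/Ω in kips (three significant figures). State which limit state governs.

60.1 kips (bolt shear governs)

Bolt shear: A_b = π·0.75²/4 = 0.4418 in²; R_n = 68 × 0.4418 × 4 × 1 = 120.2 kips → 120.2 / 2 = 60.1 kips.
Bearing: edge l_c = 0.9688, r_n = 33.71 kips; interior l_c = 1.938, r_n = 52.2 kips; R_n = 33.71 + 3·52.2 = 190.3 kips → 95.2 kips.
Block shear: A_gv = 4.812, A_nv = 3.281, A_nt = 0.5938 in²; R_n = min(0.6F_uA_nv, 0.6F_yA_gv) + U_bs·F_u·A_nt = 138.4 kips → 69.2 kips.
Bolt shear governs: 60.1 kips.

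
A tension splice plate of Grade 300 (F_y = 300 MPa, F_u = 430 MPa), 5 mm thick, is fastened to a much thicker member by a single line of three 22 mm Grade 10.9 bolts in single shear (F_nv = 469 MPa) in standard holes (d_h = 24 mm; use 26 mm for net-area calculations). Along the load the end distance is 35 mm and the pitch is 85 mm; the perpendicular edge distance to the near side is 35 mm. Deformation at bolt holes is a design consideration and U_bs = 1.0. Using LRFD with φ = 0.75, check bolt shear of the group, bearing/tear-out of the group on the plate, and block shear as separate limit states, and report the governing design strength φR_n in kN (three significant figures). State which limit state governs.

171 kN (block shear governs)

Bolt shear: A_b = π·22²/4 = 380.1 mm²; R_n = 469 × 380.1 × 3 × 1 / 1000 = 534.8 kN → 0.75 × 534.8 = 401 kN.
Bearing: edge l_c = 23, r_n = 59.34 kN; interior l_c = 61, r_n = 113.5 kN; R_n = 59.34 + 2·113.5 = 286.4 kN → 215 kN.
Block shear: A_gv = 1025, A_nv = 700, A_nt = 110 mm²; R_n = min(0.6F_uA_nv, 0.6F_yA_gv) + U_bs·F_u·A_nt = 227.9 kN → 171 kN.
Block shear governs: 171 kN.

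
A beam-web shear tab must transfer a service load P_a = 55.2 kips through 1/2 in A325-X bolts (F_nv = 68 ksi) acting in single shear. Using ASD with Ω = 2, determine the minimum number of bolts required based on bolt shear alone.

9 bolts

A_b = π·0.5²/4 = 0.1963 in².
Per-bolt allowable strength R_n/Ω = 68 × 0.1963 × 1 / 2 = 6.676 kips.
n ≥ 55.2 / 6.676 = 8.269 → use 9 bolts.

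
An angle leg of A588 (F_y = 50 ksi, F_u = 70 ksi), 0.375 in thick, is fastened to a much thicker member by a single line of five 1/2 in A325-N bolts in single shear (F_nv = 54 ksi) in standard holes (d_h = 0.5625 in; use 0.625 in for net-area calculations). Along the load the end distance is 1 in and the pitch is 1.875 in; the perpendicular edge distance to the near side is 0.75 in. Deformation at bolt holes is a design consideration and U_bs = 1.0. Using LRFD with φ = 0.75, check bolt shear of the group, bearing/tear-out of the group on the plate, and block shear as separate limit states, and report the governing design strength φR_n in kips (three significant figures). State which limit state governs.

39.8 kips (bolt shear governs)

Bolt shear: A_b = π·0.5²/4 = 0.1963 in²; R_n = 54 × 0.1963 × 5 × 1 = 53.01 kips → 0.75 × 53.01 = 39.8 kips.
Bearing: edge l_c = 0.7188, r_n = 22.64 kips; interior l_c = 1.312, r_n = 31.5 kips; R_n = 22.64 + 4·31.5 = 148.6 kips → 111 kips.
Block shear: A_gv = 3.188, A_nv = 2.133, A_nt = 0.1641 in²; R_n = min(0.6F_uA_nv, 0.6F_yA_gv) + U_bs·F_u·A_nt = 101.1 kips → 75.8 kips.
Bolt shear governs: 39.8 kips.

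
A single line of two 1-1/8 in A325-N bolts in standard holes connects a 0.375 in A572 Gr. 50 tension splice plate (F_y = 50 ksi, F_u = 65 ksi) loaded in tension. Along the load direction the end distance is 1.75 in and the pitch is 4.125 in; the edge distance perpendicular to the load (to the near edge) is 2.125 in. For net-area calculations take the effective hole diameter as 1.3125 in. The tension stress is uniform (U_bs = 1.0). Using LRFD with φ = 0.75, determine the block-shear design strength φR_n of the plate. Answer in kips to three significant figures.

69.7 kips

Shear plane L_v = 1.75 + 1·4.125 = 5.875 in; A_gv = 5.875 × 0.375 = 2.203 in².
A_nv = (5.875 − 1.5·1.3125) × 0.375 = 1.465 in².
A_nt = (2.125 − 0.5·1.3125) × 0.375 = 0.5508 in².
0.6 F_u A_nv = 57.13 kips; 0.6 F_y A_gv = 66.09 kips → shear rupture governs the shear term.
R_n = 57.13 + 1.0 × 65 × 0.5508 = 92.93 kips.
Design strength φR_n = 0.75 × 92.93 = 69.7 kips.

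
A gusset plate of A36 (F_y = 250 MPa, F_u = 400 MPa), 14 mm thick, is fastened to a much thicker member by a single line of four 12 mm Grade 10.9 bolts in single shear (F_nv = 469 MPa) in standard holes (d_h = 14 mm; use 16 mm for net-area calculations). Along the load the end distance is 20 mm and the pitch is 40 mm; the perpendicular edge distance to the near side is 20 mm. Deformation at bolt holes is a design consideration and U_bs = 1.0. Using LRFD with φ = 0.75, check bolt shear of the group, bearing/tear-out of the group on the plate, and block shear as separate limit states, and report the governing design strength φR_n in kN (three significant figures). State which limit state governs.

159 kN (bolt shear governs)

Bolt shear: A_b = π·12²/4 = 113.1 mm²; R_n = 469 × 113.1 × 4 × 1 / 1000 = 212.2 kN → 0.75 × 212.2 = 159 kN.
Bearing: edge l_c = 13, r_n = 87.36 kN; interior l_c = 26, r_n = 161.3 kN; R_n = 87.36 + 3·161.3 = 571.2 kN → 428 kN.
Block shear: A_gv = 1960, A_nv = 1176, A_nt = 168 mm²; R_n = min(0.6F_uA_nv, 0.6F_yA_gv) + U_bs·F_u·A_nt = 349.4 kN → 262 kN.
Bolt shear governs: 159 kN.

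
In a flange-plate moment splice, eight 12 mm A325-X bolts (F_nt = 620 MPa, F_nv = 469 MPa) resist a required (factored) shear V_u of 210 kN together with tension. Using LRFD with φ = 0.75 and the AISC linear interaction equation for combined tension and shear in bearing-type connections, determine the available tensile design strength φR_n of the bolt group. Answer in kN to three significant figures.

269 kN

A_b = π·12²/4 = 113.1 mm²; f_rv = 210 × 1000 / (8 × 113.1) = 232.1 MPa.
F'_nt = 1.3 F_nt − (F_nt / φF_nv) f_rv = 1.3·620 − (620/(0.75·469))·232.1 = 396.9 MPa, capped at F_nt → F'_nt = 396.9 MPa.
R_n = F'_nt · A_b · n = 396.9 × 113.1 × 8 / 1000 = 359.1 kN.
Design strength φR_n = 0.75 × 359.1 = 269 kN.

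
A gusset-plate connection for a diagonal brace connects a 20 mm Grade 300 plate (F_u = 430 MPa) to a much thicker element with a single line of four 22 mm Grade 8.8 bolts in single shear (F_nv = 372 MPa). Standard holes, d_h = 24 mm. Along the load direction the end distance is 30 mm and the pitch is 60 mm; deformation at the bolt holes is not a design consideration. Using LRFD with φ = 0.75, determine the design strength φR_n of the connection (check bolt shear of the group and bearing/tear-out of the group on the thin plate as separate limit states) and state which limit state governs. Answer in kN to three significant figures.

Bolt shear: A_b = π·22²/4 = 380.1 mm²; R_n = 372 × 380.1 × 4 × 1 / 1000 = 565.6 kN → 0.75 × 565.6 = 424 kN.
Bearing (1.5 l_c t F_u ≤ 3.0 d t F_u): upper limit = 3.0·22·20·430 / 1000 = 567.6 kN.
  Edge l_c = 30 − 24/2 = 18 → r_n = 232.2 kN; interior l_c = 60 − 24 = 36 → r_n = 464.4 kN.
  R_n,bearing = 1·232.2 + 3·464.4 = 1625 kN → 0.75 × 1625 = 1220 kN.
Bolt shear governs: 424 kN.

424 kN (bolt shear governs)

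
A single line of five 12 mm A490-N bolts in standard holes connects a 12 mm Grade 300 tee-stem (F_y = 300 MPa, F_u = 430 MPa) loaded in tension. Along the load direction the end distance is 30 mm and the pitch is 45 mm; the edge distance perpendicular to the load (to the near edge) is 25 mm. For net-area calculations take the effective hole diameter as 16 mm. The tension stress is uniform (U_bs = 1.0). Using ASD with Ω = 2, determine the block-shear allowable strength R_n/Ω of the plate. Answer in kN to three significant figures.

257 kN

Shear plane L_v = 30 + 4·45 = 210 mm; A_gv = 210 × 12 = 2520 mm².
A_nv = (210 − 4.5·16) × 12 = 1656 mm².
A_nt = (25 − 0.5·16) × 12 = 204 mm².
0.6 F_u A_nv = 427.2 kN; 0.6 F_y A_gv = 453.6 kN → shear rupture governs the shear term.
R_n = 427.2 + 1.0 × 430 × 204 / 1000 = 515 kN.
Allowable strength R_n/Ω = 515 / 2 = 257 kN.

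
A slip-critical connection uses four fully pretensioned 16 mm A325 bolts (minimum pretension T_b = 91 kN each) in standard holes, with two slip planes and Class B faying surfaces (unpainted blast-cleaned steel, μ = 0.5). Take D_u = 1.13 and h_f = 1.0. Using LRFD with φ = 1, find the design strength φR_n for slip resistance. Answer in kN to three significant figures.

411 kN

R_n = μ · D_u · h_f · T_b · n_s · n_b = 0.5 × 1.13 × 1.0 × 91 × 2 × 4 = 411.3 kN.
Design strength φR_n = 1 × 411.3 = 411 kN.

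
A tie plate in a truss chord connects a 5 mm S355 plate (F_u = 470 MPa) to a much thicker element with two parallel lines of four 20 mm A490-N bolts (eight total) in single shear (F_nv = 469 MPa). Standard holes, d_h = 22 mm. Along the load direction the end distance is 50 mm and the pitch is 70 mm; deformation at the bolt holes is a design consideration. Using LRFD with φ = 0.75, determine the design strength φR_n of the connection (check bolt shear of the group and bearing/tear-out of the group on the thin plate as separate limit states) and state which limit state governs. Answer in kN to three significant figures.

Bolt shear: A_b = π·20²/4 = 314.2 mm²; R_n = 469 × 314.2 × 8 × 1 / 1000 = 1179 kN → 0.75 × 1179 = 884 kN.
Bearing (1.2 l_c t F_u ≤ 2.4 d t F_u): upper limit = 2.4·20·5·470 / 1000 = 112.8 kN.
  Edge l_c = 50 − 22/2 = 39 → r_n = 110 kN; interior l_c = 70 − 22 = 48 → r_n = 112.8 kN.
  R_n,bearing = 2·110 + 6·112.8 = 896.8 kN → 0.75 × 896.8 = 673 kN.
Bearing governs: 673 kN.

673 kN (bearing governs)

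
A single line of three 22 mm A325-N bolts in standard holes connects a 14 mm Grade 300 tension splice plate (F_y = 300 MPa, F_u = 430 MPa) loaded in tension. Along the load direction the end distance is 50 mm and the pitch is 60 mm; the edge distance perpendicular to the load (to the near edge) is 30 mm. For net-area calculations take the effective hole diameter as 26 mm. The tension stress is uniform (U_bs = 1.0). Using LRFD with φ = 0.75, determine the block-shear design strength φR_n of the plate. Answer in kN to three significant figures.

Shear plane L_v = 50 + 2·60 = 170 mm; A_gv = 170 × 14 = 2380 mm².
A_nv = (170 − 2.5·26) × 14 = 1470 mm².
A_nt = (30 − 0.5·26) × 14 = 238 mm².
0.6 F_u A_nv = 379.3 kN; 0.6 F_y A_gv = 428.4 kN → shear rupture governs the shear term.
R_n = 379.3 + 1.0 × 430 × 238 / 1000 = 481.6 kN.
Design strength φR_n = 0.75 × 481.6 = 361 kN.

361 kN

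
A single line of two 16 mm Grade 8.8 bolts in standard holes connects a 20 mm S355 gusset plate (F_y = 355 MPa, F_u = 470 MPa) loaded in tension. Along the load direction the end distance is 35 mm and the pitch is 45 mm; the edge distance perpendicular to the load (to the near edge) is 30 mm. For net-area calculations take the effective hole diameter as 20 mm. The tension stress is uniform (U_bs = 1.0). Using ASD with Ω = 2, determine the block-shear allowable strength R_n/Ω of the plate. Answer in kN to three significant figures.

Shear plane L_v = 35 + 1·45 = 80 mm; A_gv = 80 × 20 = 1600 mm².
A_nv = (80 − 1.5·20) × 20 = 1000 mm².
A_nt = (30 − 0.5·20) × 20 = 400 mm².
0.6 F_u A_nv = 282 kN; 0.6 F_y A_gv = 340.8 kN → shear rupture governs the shear term.
R_n = 282 + 1.0 × 470 × 400 / 1000 = 470 kN.
Allowable strength R_n/Ω = 470 / 2 = 235 kN.

235 kN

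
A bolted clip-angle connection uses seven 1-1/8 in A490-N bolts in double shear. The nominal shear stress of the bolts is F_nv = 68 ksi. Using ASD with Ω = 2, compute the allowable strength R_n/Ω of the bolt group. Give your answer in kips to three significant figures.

A_b = π × 1.125² / 4 = 0.994 in².
R_n = F_nv · A_b · n · n_s = 68 × 0.994 × 7 × 2 = 946.3 kips.
Allowable strength R_n/Ω = 946.3 / 2 = 473 kips.

473 kips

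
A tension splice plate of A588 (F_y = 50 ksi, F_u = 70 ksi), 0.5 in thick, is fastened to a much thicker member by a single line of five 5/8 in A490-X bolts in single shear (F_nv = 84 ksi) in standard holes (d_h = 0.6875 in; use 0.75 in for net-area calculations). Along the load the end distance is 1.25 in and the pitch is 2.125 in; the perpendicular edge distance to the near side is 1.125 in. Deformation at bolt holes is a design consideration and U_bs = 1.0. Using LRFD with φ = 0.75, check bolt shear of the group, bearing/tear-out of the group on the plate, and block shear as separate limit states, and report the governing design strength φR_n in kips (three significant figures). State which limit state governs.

Bolt shear: A_b = π·0.625²/4 = 0.3068 in²; R_n = 84 × 0.3068 × 5 × 1 = 128.9 kips → 0.75 × 128.9 = 96.6 kips.
Bearing: edge l_c = 0.9062, r_n = 38.06 kips; interior l_c = 1.438, r_n = 52.5 kips; R_n = 38.06 + 4·52.5 = 248.1 kips → 186 kips.
Block shear: A_gv = 4.875, A_nv = 3.188, A_nt = 0.375 in²; R_n = min(0.6F_uA_nv, 0.6F_yA_gv) + U_bs·F_u·A_nt = 160.1 kips → 120 kips.
Bolt shear governs: 96.6 kips.

96.6 kips (bolt shear governs)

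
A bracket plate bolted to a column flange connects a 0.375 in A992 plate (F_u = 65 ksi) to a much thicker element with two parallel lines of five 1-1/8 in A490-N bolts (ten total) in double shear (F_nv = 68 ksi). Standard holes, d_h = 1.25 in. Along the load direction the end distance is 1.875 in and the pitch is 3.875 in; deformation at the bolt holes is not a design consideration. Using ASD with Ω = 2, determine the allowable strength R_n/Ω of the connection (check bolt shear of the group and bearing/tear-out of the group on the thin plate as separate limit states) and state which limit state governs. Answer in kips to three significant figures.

Bolt shear: A_b = π·1.125²/4 = 0.994 in²; R_n = 68 × 0.994 × 10 × 2 = 1352 kips → 1352 / 2 = 676 kips.
Bearing (1.5 l_c t F_u ≤ 3.0 d t F_u): upper limit = 3.0·1.125·0.375·65 = 82.27 kips.
  Edge l_c = 1.875 − 1.25/2 = 1.25 → r_n = 45.7 kips; interior l_c = 3.875 − 1.25 = 2.625 → r_n = 82.27 kips.
  R_n,bearing = 2·45.7 + 8·82.27 = 749.5 kips → 749.5 / 2 = 375 kips.
Bearing governs: 375 kips.

375 kips (bearing governs)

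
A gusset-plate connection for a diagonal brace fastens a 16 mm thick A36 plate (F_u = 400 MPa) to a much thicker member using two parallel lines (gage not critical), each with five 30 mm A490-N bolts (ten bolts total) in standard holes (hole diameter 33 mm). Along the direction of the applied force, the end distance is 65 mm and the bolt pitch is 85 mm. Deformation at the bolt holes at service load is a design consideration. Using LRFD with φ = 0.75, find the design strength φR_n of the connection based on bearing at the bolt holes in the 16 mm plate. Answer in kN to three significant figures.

Per bolt r_n = 1.2 l_c t F_u ≤ 2.4 d t F_u; upper limit = 2.4 × 30 × 16 × 400 / 1000 = 460.8 kN.
Edge bolt: l_c = 65 − 33/2 = 48.5 mm → 1.2 × 48.5 × 16 × 400 / 1000 = 372.5 → r_n = 372.5 kN.
Interior bolts: l_c = 85 − 33 = 52 mm → 1.2 × 52 × 16 × 400 / 1000 = 399.4 → r_n = 399.4 kN.
R_n = 2 × 372.5 + 8 × 399.4 = 3940 kN.
Design strength φR_n = 0.75 × 3940 = 2950 kN.

2950 kN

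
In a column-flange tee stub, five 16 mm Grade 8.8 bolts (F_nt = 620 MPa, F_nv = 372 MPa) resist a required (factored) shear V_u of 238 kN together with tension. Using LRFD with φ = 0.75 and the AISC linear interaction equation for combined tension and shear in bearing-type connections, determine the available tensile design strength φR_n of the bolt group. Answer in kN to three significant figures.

211 kN

A_b = π·16²/4 = 201.1 mm²; f_rv = 238 × 1000 / (5 × 201.1) = 236.7 MPa.
F'_nt = 1.3 F_nt − (F_nt / φF_nv) f_rv = 1.3·620 − (620/(0.75·372))·236.7 = 279.9 MPa, capped at F_nt → F'_nt = 279.9 MPa.
R_n = F'_nt · A_b · n = 279.9 × 201.1 × 5 / 1000 = 281.4 kN.
Design strength φR_n = 0.75 × 281.4 = 211 kN.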